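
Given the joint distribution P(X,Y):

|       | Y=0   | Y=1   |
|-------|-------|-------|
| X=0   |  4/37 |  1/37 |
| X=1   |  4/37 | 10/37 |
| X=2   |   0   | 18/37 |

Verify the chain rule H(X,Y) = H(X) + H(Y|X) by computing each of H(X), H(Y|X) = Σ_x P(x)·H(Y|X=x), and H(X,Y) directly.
H(X) = 1.4264 bits, H(Y|X) = 0.4241 bits, H(X,Y) = 1.8506 bits

Marginal of X (row sums):
  P(X=0) = 4/37 + 1/37 = 5/37
  P(X=1) = 4/37 + 10/37 = 14/37
  P(X=2) = 0 + 18/37 = 18/37
H(X) = -[(5/37)·log₂(5/37) + (14/37)·log₂(14/37) + (18/37)·log₂(18/37)]
  = 0.3902 + 0.5305 + 0.5057 = 1.4264 bits

H(Y|X) = Σ_x P(x)·H(Y|X=x):
  X=0: P(X=0) = 5/37, P(Y|X=0) = (4/5, 1/5) → H(Y|X=0) = 0.7219
  X=1: P(X=1) = 14/37, P(Y|X=1) = (2/7, 5/7) → H(Y|X=1) = 0.8631
  X=2: P(X=2) = 18/37, P(Y|X=2) = (0, 1) → H(Y|X=2) = 0.0000
H(Y|X) = (5/37)·0.7219 + (14/37)·0.8631 + (18/37)·0.0000 = 0.4241 bits

H(X,Y) = -Σ_{x,y} P(x,y) log₂ P(x,y). Per-cell terms -P(x,y)·log₂P(x,y):
  X=0: 0.3470, 0.1408
  X=1: 0.3470, 0.5101
  X=2: 0.0000, 0.5057
  (cells with P = 0 contribute 0)
Sum of the 6 terms: H(X,Y) = 1.8506 bits

Chain rule check:
  H(X) + H(Y|X) = 1.4264 + 0.4241 = 1.8505 bits
  H(X,Y) = 1.8506 bits
✓ Chain rule verified (Δ = 0.0001 is 4-dp rounding noise: each of the three values was rounded independently).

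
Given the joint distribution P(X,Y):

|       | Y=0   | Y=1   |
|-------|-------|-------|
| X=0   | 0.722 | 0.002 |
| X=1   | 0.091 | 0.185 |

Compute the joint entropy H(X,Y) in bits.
1.1223 bits

H(X,Y) = -Σ_{x,y} P(x,y) log₂ P(x,y). Per-cell terms -P(x,y)·log₂P(x,y):
  X=0: 0.3393, 0.0179
  X=1: 0.3147, 0.4504
Sum of the 4 terms: H(X,Y) = 1.1223 bits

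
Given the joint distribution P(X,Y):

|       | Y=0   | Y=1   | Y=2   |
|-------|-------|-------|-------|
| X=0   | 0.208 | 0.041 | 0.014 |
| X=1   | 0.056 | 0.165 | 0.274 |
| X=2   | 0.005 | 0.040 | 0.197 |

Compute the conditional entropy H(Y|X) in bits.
1.1013 bits

H(Y|X) = H(X,Y) - H(X)

H(X,Y) = -Σ_{x,y} P(x,y) log₂ P(x,y). Per-cell terms -P(x,y)·log₂P(x,y):
  X=0: 0.47119, 0.18894, 0.08622
  X=1: 0.23287, 0.42891, 0.51176
  X=2: 0.03822, 0.18575, 0.46172
Sum of the 9 terms: H(X,Y) = 2.6056 bits

Marginal of X (row sums):
  P(X=0) = 0.208 + 0.041 + 0.014 = 0.263
  P(X=1) = 0.056 + 0.165 + 0.274 = 0.495
  P(X=2) = 0.005 + 0.040 + 0.197 = 0.242
H(X) = -[0.263·log₂(0.263) + 0.495·log₂(0.495) + 0.242·log₂(0.242)]
  = 0.50677 + 0.50218 + 0.49535 = 1.5043 bits

H(Y|X) = H(X,Y) - H(X) = 2.6056 - 1.5043 = 1.1013 bits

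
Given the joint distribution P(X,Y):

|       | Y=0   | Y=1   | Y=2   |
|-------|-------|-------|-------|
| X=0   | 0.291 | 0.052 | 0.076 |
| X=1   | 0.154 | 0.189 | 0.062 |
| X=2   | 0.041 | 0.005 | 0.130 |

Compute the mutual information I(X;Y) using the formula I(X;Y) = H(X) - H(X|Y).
0.2568 bits

I(X;Y) = H(X) - H(X|Y)

Marginal of X (row sums):
  P(X=0) = 0.291 + 0.052 + 0.076 = 0.419
  P(X=1) = 0.154 + 0.189 + 0.062 = 0.405
  P(X=2) = 0.041 + 0.005 + 0.130 = 0.176
H(X) = -[0.419·log₂(0.419) + 0.405·log₂(0.405) + 0.176·log₂(0.176)]
  = 0.52584 + 0.52812 + 0.44112 = 1.49508 bits

Marginal of Y (column sums):
  P(Y=0) = 0.291 + 0.154 + 0.041 = 0.486
  P(Y=1) = 0.052 + 0.189 + 0.005 = 0.246
  P(Y=2) = 0.076 + 0.062 + 0.130 = 0.268
H(X|Y) = Σ_y P(y)·H(X|Y=y):
  Y=0: P(Y=0) = 0.486, P(X|Y=0) = (97/162, 77/243, 41/486) → H(X|Y=0) = 1.26937
  Y=1: P(Y=1) = 0.246, P(X|Y=1) = (26/123, 63/82, 5/246) → H(X|Y=1) = 0.88033
  Y=2: P(Y=2) = 0.268, P(X|Y=2) = (19/67, 31/134, 65/134) → H(X|Y=2) = 1.51045
H(X|Y) = 0.486·1.26937 + 0.246·0.88033 + 0.268·1.51045 = 1.23828 bits

I(X;Y) = H(X) - H(X|Y) = 1.49508 - 1.23828 = 0.2568 bits

Cross-check via I(X;Y) = H(X) + H(Y) - H(X,Y): computing H(Y) from the column sums and H(X,Y) from the 9 cells in the same way gives H(Y) = 1.51275 bits and H(X,Y) = 2.75103 bits, so
I(X;Y) = 1.49508 + 1.51275 - 2.75103 = 0.2568 bits ✓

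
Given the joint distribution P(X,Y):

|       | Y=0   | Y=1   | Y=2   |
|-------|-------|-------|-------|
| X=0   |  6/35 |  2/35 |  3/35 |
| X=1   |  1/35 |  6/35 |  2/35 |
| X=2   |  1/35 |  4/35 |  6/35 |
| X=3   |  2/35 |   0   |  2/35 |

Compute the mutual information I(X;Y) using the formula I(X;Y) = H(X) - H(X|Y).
0.2808 bits

I(X;Y) = H(X) - H(X|Y)

Marginal of X (row sums):
  P(X=0) = 6/35 + 2/35 + 3/35 = 11/35
  P(X=1) = 1/35 + 6/35 + 2/35 = 9/35
  P(X=2) = 1/35 + 4/35 + 6/35 = 11/35
  P(X=3) = 2/35 + 0 + 2/35 = 4/35
H(X) = -[(11/35)·log₂(11/35) + (9/35)·log₂(9/35) + (11/35)·log₂(11/35) + (4/35)·log₂(4/35)]
  = 0.52481 + 0.50383 + 0.52481 + 0.35763 = 1.9111 bits

Marginal of Y (column sums):
  P(Y=0) = 6/35 + 1/35 + 1/35 + 2/35 = 2/7
  P(Y=1) = 2/35 + 6/35 + 4/35 + 0 = 12/35
  P(Y=2) = 3/35 + 2/35 + 6/35 + 2/35 = 13/35
H(X|Y) = Σ_y P(y)·H(X|Y=y):
  Y=0: P(Y=0) = 2/7, P(X|Y=0) = (3/5, 1/10, 1/10, 1/5) → H(X|Y=0) = 1.57095
  Y=1: P(Y=1) = 12/35, P(X|Y=1) = (1/6, 1/2, 1/3, 0) → H(X|Y=1) = 1.45915
  Y=2: P(Y=2) = 13/35, P(X|Y=2) = (3/13, 2/13, 6/13, 2/13) → H(X|Y=2) = 1.83393
H(X|Y) = (2/7)·1.57095 + (12/35)·1.45915 + (13/35)·1.83393 = 1.6303 bits

I(X;Y) = H(X) - H(X|Y) = 1.9111 - 1.6303 = 0.2808 bits

Cross-check via I(X;Y) = H(X) + H(Y) - H(X,Y): computing H(Y) from the column sums and H(X,Y) from the 12 cells in the same way gives H(Y) = 1.5766 bits and H(X,Y) = 3.2069 bits, so
I(X;Y) = 1.9111 + 1.5766 - 3.2069 = 0.2808 bits ✓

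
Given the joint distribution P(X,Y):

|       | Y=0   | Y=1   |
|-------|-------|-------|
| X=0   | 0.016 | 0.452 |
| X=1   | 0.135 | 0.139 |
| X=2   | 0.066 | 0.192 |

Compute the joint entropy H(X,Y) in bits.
2.1149 bits

H(X,Y) = -Σ_{x,y} P(x,y) log₂ P(x,y). Per-cell terms -P(x,y)·log₂P(x,y):
  X=0: 0.0955, 0.5178
  X=1: 0.3900, 0.3957
  X=2: 0.2588, 0.4571
Sum of the 6 terms: H(X,Y) = 2.1149 bits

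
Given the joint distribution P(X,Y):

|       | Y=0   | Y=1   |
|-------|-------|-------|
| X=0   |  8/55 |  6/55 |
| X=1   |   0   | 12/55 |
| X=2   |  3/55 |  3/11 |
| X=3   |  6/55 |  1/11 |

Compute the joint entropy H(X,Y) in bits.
2.6358 bits

H(X,Y) = -Σ_{x,y} P(x,y) log₂ P(x,y). Per-cell terms -P(x,y)·log₂P(x,y):
  X=0: 0.4046, 0.3487
  X=1: 0.0000, 0.4792
  X=2: 0.2289, 0.5112
  X=3: 0.3487, 0.3145
  (cells with P = 0 contribute 0)
Sum of the 8 terms: H(X,Y) = 2.6358 bits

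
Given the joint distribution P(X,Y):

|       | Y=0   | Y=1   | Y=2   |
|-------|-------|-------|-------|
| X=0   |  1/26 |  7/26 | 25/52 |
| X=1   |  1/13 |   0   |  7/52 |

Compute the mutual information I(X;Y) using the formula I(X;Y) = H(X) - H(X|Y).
0.1721 bits

I(X;Y) = H(X) - H(X|Y)

Marginal of X (row sums):
  P(X=0) = 1/26 + 7/26 + 25/52 = 41/52
  P(X=1) = 1/13 + 0 + 7/52 = 11/52
H(X) = -[(41/52)·log₂(41/52) + (11/52)·log₂(11/52)]
  = 0.27035 + 0.47406 = 0.7444 bits

Marginal of Y (column sums):
  P(Y=0) = 1/26 + 1/13 = 3/26
  P(Y=1) = 7/26 + 0 = 7/26
  P(Y=2) = 25/52 + 7/52 = 8/13
H(X|Y) = Σ_y P(y)·H(X|Y=y):
  Y=0: P(Y=0) = 3/26, P(X|Y=0) = (1/3, 2/3) → H(X|Y=0) = 0.91830
  Y=1: P(Y=1) = 7/26, P(X|Y=1) = (1, 0) → H(X|Y=1) = 0.00000
  Y=2: P(Y=2) = 8/13, P(X|Y=2) = (25/32, 7/32) → H(X|Y=2) = 0.75788
H(X|Y) = (3/26)·0.91830 + (7/26)·0.00000 + (8/13)·0.75788 = 0.5723 bits

I(X;Y) = H(X) - H(X|Y) = 0.7444 - 0.5723 = 0.1721 bits

Cross-check via I(X;Y) = H(X) + H(Y) - H(X,Y): computing H(Y) from the column sums and H(X,Y) from the 6 cells in the same way gives H(Y) = 1.3002 bits and H(X,Y) = 1.8725 bits, so
I(X;Y) = 0.7444 + 1.3002 - 1.8725 = 0.1721 bits ✓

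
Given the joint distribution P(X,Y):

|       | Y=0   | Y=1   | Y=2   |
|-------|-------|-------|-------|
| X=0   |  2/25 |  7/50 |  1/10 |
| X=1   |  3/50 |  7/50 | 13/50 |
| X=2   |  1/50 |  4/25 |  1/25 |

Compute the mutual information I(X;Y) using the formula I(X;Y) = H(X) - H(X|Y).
0.1065 bits

I(X;Y) = H(X) - H(X|Y)

Marginal of X (row sums):
  P(X=0) = 2/25 + 7/50 + 1/10 = 8/25
  P(X=1) = 3/50 + 7/50 + 13/50 = 23/50
  P(X=2) = 1/50 + 4/25 + 1/25 = 11/50
H(X) = -[(8/25)·log₂(8/25) + (23/50)·log₂(23/50) + (11/50)·log₂(11/50)]
  = 0.52603 + 0.51534 + 0.48057 = 1.52194 bits

Marginal of Y (column sums):
  P(Y=0) = 2/25 + 3/50 + 1/50 = 4/25
  P(Y=1) = 7/50 + 7/50 + 4/25 = 11/25
  P(Y=2) = 1/10 + 13/50 + 1/25 = 2/5
H(X|Y) = Σ_y P(y)·H(X|Y=y):
  Y=0: P(Y=0) = 4/25, P(X|Y=0) = (1/2, 3/8, 1/8) → H(X|Y=0) = 1.40564
  Y=1: P(Y=1) = 11/25, P(X|Y=1) = (7/22, 7/22, 4/11) → H(X|Y=1) = 1.58202
  Y=2: P(Y=2) = 2/5, P(X|Y=2) = (1/4, 13/20, 1/10) → H(X|Y=2) = 1.23616
H(X|Y) = (4/25)·1.40564 + (11/25)·1.58202 + (2/5)·1.23616 = 1.41546 bits

I(X;Y) = H(X) - H(X|Y) = 1.52194 - 1.41546 = 0.1065 bits

Cross-check via I(X;Y) = H(X) + H(Y) - H(X,Y): computing H(Y) from the column sums and H(X,Y) from the 9 cells in the same way gives H(Y) = 1.47294 bits and H(X,Y) = 2.88839 bits, so
I(X;Y) = 1.52194 + 1.47294 - 2.88839 = 0.1065 bits ✓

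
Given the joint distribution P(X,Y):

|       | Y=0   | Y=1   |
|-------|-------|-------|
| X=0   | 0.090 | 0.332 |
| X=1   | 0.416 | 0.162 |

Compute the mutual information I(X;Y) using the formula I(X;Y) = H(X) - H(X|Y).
0.1897 bits

I(X;Y) = H(X) - H(X|Y)

Marginal of X (row sums):
  P(X=0) = 0.090 + 0.332 = 0.422
  P(X=1) = 0.416 + 0.162 = 0.578
H(X) = -[0.422·log₂(0.422) + 0.578·log₂(0.578)]
  = 0.5253 + 0.4571 = 0.9824 bits

Marginal of Y (column sums):
  P(Y=0) = 0.090 + 0.416 = 0.506
  P(Y=1) = 0.332 + 0.162 = 0.494
H(X|Y) = Σ_y P(y)·H(X|Y=y):
  Y=0: P(Y=0) = 0.506, P(X|Y=0) = (45/253, 208/253) → H(X|Y=0) = 0.6754
  Y=1: P(Y=1) = 0.494, P(X|Y=1) = (166/247, 81/247) → H(X|Y=1) = 0.9128
H(X|Y) = 0.506·0.6754 + 0.494·0.9128 = 0.7927 bits

I(X;Y) = H(X) - H(X|Y) = 0.9824 - 0.7927 = 0.1897 bits

Cross-check via I(X;Y) = H(X) + H(Y) - H(X,Y): computing H(Y) from the column sums and H(X,Y) from the 4 cells in the same way gives H(Y) = 0.9999 bits and H(X,Y) = 1.7926 bits, so
I(X;Y) = 0.9824 + 0.9999 - 1.7926 = 0.1897 bits ✓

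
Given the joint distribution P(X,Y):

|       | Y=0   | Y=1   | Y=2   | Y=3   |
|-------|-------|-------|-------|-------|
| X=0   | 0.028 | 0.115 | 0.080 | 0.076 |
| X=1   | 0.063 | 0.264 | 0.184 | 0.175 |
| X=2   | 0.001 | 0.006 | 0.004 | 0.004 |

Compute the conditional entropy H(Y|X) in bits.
1.8586 bits

H(Y|X) = H(X,Y) - H(X)

H(X,Y) = -Σ_{x,y} P(x,y) log₂ P(x,y). Per-cell terms -P(x,y)·log₂P(x,y):
  X=0: 0.14444, 0.35883, 0.29151, 0.28256
  X=1: 0.25128, 0.50725, 0.44937, 0.44005
  X=2: 0.00997, 0.04428, 0.03186, 0.03186
Sum of the 12 terms: H(X,Y) = 2.8433 bits

Marginal of X (row sums):
  P(X=0) = 0.028 + 0.115 + 0.080 + 0.076 = 0.299
  P(X=1) = 0.063 + 0.264 + 0.184 + 0.175 = 0.686
  P(X=2) = 0.001 + 0.006 + 0.004 + 0.004 = 0.015
H(X) = -[0.299·log₂(0.299) + 0.686·log₂(0.686) + 0.015·log₂(0.015)]
  = 0.52079 + 0.37299 + 0.09088 = 0.9847 bits

H(Y|X) = H(X,Y) - H(X) = 2.8433 - 0.9847 = 1.8586 bits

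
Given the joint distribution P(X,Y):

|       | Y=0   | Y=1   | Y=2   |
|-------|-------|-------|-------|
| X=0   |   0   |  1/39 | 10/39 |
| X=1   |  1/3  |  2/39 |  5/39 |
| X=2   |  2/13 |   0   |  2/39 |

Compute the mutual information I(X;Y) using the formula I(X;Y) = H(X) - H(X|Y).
0.3880 bits

I(X;Y) = H(X) - H(X|Y)

Marginal of X (row sums):
  P(X=0) = 0 + 1/39 + 10/39 = 11/39
  P(X=1) = 1/3 + 2/39 + 5/39 = 20/39
  P(X=2) = 2/13 + 0 + 2/39 = 8/39
H(X) = -[(11/39)·log₂(11/39) + (20/39)·log₂(20/39) + (8/39)·log₂(8/39)]
  = 0.5150 + 0.4941 + 0.4688 = 1.4779 bits

Marginal of Y (column sums):
  P(Y=0) = 0 + 1/3 + 2/13 = 19/39
  P(Y=1) = 1/39 + 2/39 + 0 = 1/13
  P(Y=2) = 10/39 + 5/39 + 2/39 = 17/39
H(X|Y) = Σ_y P(y)·H(X|Y=y):
  Y=0: P(Y=0) = 19/39, P(X|Y=0) = (0, 13/19, 6/19) → H(X|Y=0) = 0.8997
  Y=1: P(Y=1) = 1/13, P(X|Y=1) = (1/3, 2/3, 0) → H(X|Y=1) = 0.9183
  Y=2: P(Y=2) = 17/39, P(X|Y=2) = (10/17, 5/17, 2/17) → H(X|Y=2) = 1.3328
H(X|Y) = (19/39)·0.8997 + (1/13)·0.9183 + (17/39)·1.3328 = 1.0899 bits

I(X;Y) = H(X) - H(X|Y) = 1.4779 - 1.0899 = 0.3880 bits

Cross-check via I(X;Y) = H(X) + H(Y) - H(X,Y): computing H(Y) from the column sums and H(X,Y) from the 9 cells in the same way gives H(Y) = 1.3123 bits and H(X,Y) = 2.4022 bits, so
I(X;Y) = 1.4779 + 1.3123 - 2.4022 = 0.3880 bits ✓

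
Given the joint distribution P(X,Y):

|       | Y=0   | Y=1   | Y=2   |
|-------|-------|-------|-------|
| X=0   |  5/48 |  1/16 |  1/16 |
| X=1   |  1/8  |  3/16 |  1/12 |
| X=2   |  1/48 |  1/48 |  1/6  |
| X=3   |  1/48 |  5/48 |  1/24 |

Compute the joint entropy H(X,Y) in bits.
3.2773 bits

H(X,Y) = -Σ_{x,y} P(x,y) log₂ P(x,y). Per-cell terms -P(x,y)·log₂P(x,y):
  X=0: 0.3399, 0.2500, 0.2500
  X=1: 0.3750, 0.4528, 0.2987
  X=2: 0.1164, 0.1164, 0.4308
  X=3: 0.1164, 0.3399, 0.1910
Sum of the 12 terms: H(X,Y) = 3.2773 bits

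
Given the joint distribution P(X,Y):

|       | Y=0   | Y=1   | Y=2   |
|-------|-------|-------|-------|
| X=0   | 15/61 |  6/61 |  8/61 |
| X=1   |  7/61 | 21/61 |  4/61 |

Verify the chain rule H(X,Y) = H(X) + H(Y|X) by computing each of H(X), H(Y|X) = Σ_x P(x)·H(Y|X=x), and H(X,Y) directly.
H(X) = 0.9983 bits, H(Y|X) = 1.3587 bits, H(X,Y) = 2.3569 bits

Marginal of X (row sums):
  P(X=0) = 15/61 + 6/61 + 8/61 = 29/61
  P(X=1) = 7/61 + 21/61 + 4/61 = 32/61
H(X) = -[(29/61)·log₂(29/61) + (32/61)·log₂(32/61)]
  = 0.51000 + 0.48826 = 0.9983 bits

H(Y|X) = Σ_x P(x)·H(Y|X=x):
  X=0: P(X=0) = 29/61, P(Y|X=0) = (15/29, 6/29, 8/29) → H(Y|X=0) = 1.47477
  X=1: P(X=1) = 32/61, P(Y|X=1) = (7/32, 21/32, 1/8) → H(Y|X=1) = 1.25343
H(Y|X) = (29/61)·1.47477 + (32/61)·1.25343 = 1.3587 bits

H(X,Y) = -Σ_{x,y} P(x,y) log₂ P(x,y). Per-cell terms -P(x,y)·log₂P(x,y):
  X=0: 0.49767, 0.32909, 0.38436
  X=1: 0.35842, 0.52962, 0.25775
Sum of the 6 terms: H(X,Y) = 2.3569 bits

Chain rule check:
  H(X) + H(Y|X) = 0.9983 + 1.3587 = 2.3570 bits
  H(X,Y) = 2.3569 bits
✓ Chain rule verified (Δ = 0.0001 is 4-dp rounding noise: each of the three values was rounded independently).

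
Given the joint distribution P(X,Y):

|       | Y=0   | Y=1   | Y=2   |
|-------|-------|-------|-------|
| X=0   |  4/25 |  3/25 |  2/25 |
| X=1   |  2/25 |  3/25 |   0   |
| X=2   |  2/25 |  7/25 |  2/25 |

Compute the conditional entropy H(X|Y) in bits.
1.3978 bits

H(X|Y) = H(X,Y) - H(Y)

H(X,Y) = -Σ_{x,y} P(x,y) log₂ P(x,y). Per-cell terms -P(x,y)·log₂P(x,y):
  X=0: 0.4230, 0.3671, 0.2915
  X=1: 0.2915, 0.3671, 0.0000
  X=2: 0.2915, 0.5142, 0.2915
  (cells with P = 0 contribute 0)
Sum of the 9 terms: H(X,Y) = 2.8374 bits

Marginal of Y (column sums):
  P(Y=0) = 4/25 + 2/25 + 2/25 = 8/25
  P(Y=1) = 3/25 + 3/25 + 7/25 = 13/25
  P(Y=2) = 2/25 + 0 + 2/25 = 4/25
H(Y) = -[(8/25)·log₂(8/25) + (13/25)·log₂(13/25) + (4/25)·log₂(4/25)]
  = 0.5260 + 0.4906 + 0.4230 = 1.4396 bits

H(X|Y) = H(X,Y) - H(Y) = 2.8374 - 1.4396 = 1.3978 bits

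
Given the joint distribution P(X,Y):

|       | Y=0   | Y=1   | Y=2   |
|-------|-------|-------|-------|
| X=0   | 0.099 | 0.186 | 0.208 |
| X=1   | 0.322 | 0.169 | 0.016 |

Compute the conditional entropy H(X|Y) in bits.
0.7688 bits

H(X|Y) = H(X,Y) - H(Y)

H(X,Y) = -Σ_{x,y} P(x,y) log₂ P(x,y). Per-cell terms -P(x,y)·log₂P(x,y):
  X=0: 0.330306, 0.451352, 0.471192
  X=1: 0.526427, 0.433469, 0.095453
Sum of the 6 terms: H(X,Y) = 2.308199 bits

Marginal of Y (column sums):
  P(Y=0) = 0.099 + 0.322 = 0.421
  P(Y=1) = 0.186 + 0.169 = 0.355
  P(Y=2) = 0.208 + 0.016 = 0.224
H(Y) = -[0.421·log₂(0.421) + 0.355·log₂(0.355) + 0.224·log₂(0.224)]
  = 0.525453 + 0.530409 + 0.483488 = 1.539350 bits

H(X|Y) = H(X,Y) - H(Y) = 2.308199 - 1.539350 = 0.7688 bits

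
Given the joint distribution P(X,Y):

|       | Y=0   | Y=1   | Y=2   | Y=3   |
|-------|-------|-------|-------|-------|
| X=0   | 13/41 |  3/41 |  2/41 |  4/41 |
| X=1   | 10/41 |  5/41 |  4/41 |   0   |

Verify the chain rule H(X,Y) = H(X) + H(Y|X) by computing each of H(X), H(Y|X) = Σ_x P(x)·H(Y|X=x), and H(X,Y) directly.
H(X) = 0.9961 bits, H(Y|X) = 1.5397 bits, H(X,Y) = 2.5359 bits

Marginal of X (row sums):
  P(X=0) = 13/41 + 3/41 + 2/41 + 4/41 = 22/41
  P(X=1) = 10/41 + 5/41 + 4/41 + 0 = 19/41
H(X) = -[(22/41)·log₂(22/41) + (19/41)·log₂(19/41)]
  = 0.4819 + 0.5142 = 0.9961 bits

H(Y|X) = Σ_x P(x)·H(Y|X=x):
  X=0: P(X=0) = 22/41, P(Y|X=0) = (13/22, 3/22, 1/11, 2/11) → H(Y|X=0) = 1.6021
  X=1: P(X=1) = 19/41, P(Y|X=1) = (10/19, 5/19, 4/19, 0) → H(Y|X=1) = 1.4675
H(Y|X) = (22/41)·1.6021 + (19/41)·1.4675 = 1.5397 bits

H(X,Y) = -Σ_{x,y} P(x,y) log₂ P(x,y). Per-cell terms -P(x,y)·log₂P(x,y):
  X=0: 0.5254, 0.2760, 0.2126, 0.3276
  X=1: 0.4965, 0.3702, 0.3276, 0.0000
  (cells with P = 0 contribute 0)
Sum of the 8 terms: H(X,Y) = 2.5359 bits

Chain rule check:
  H(X) + H(Y|X) = 0.9961 + 1.5397 = 2.5358 bits
  H(X,Y) = 2.5359 bits
✓ Chain rule verified (Δ = 0.0001 is 4-dp rounding noise: each of the three values was rounded independently).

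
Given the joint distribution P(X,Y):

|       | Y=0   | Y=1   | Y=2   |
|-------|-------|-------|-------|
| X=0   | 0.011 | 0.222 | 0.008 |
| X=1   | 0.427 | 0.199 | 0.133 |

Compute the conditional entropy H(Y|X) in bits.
1.1875 bits

H(Y|X) = H(X,Y) - H(X)

H(X,Y) = -Σ_{x,y} P(x,y) log₂ P(x,y). Per-cell terms -P(x,y)·log₂P(x,y):
  X=0: 0.07157, 0.48204, 0.05573
  X=1: 0.52422, 0.46350, 0.38710
Sum of the 6 terms: H(X,Y) = 1.9842 bits

Marginal of X (row sums):
  P(X=0) = 0.011 + 0.222 + 0.008 = 0.241
  P(X=1) = 0.427 + 0.199 + 0.133 = 0.759
H(X) = -[0.241·log₂(0.241) + 0.759·log₂(0.759)]
  = 0.49475 + 0.30195 = 0.7967 bits

H(Y|X) = H(X,Y) - H(X) = 1.9842 - 0.7967 = 1.1875 bits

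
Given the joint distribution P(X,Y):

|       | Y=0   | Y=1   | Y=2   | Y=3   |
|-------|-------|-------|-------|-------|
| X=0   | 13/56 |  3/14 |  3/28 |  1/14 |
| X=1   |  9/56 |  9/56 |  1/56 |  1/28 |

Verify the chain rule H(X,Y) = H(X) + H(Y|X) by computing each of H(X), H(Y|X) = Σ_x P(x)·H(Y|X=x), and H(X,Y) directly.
H(X) = 0.9544 bits, H(Y|X) = 1.7512 bits, H(X,Y) = 2.7057 bits

Marginal of X (row sums):
  P(X=0) = 13/56 + 3/14 + 3/28 + 1/14 = 5/8
  P(X=1) = 9/56 + 9/56 + 1/56 + 1/28 = 3/8
H(X) = -[(5/8)·log₂(5/8) + (3/8)·log₂(3/8)]
  = 0.423795 + 0.530639 = 0.9544 bits

H(Y|X) = Σ_x P(x)·H(Y|X=x):
  X=0: P(X=0) = 5/8, P(Y|X=0) = (13/35, 12/35, 6/35, 4/35) → H(Y|X=0) = 1.853996
  X=1: P(X=1) = 3/8, P(Y|X=1) = (3/7, 3/7, 1/21, 2/21) → H(Y|X=1) = 1.580001
H(Y|X) = (5/8)·1.853996 + (3/8)·1.580001 = 1.7512 bits

H(X,Y) = -Σ_{x,y} P(x,y) log₂ P(x,y). Per-cell terms -P(x,y)·log₂P(x,y):
  X=0: 0.489105, 0.476227, 0.345256, 0.271954
  X=1: 0.423873, 0.423873, 0.103703, 0.171691
Sum of the 8 terms: H(X,Y) = 2.7057 bits

Chain rule check:
  H(X) + H(Y|X) = 0.9544 + 1.7512 = 2.7056 bits
  H(X,Y) = 2.7057 bits
✓ Chain rule verified (Δ = 0.0001 is 4-dp rounding noise: each of the three values was rounded independently).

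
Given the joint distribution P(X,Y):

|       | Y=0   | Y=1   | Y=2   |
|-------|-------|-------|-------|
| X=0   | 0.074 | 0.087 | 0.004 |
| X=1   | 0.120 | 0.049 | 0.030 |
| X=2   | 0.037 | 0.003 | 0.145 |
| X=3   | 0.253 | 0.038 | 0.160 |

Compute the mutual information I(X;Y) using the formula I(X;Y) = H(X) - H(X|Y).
0.2815 bits

I(X;Y) = H(X) - H(X|Y)

Marginal of X (row sums):
  P(X=0) = 0.074 + 0.087 + 0.004 = 0.165
  P(X=1) = 0.120 + 0.049 + 0.030 = 0.199
  P(X=2) = 0.037 + 0.003 + 0.145 = 0.185
  P(X=3) = 0.253 + 0.038 + 0.160 = 0.451
H(X) = -[0.165·log₂(0.165) + 0.199·log₂(0.199) + 0.185·log₂(0.185) + 0.451·log₂(0.451)]
  = 0.428911 + 0.463503 + 0.450365 + 0.518109 = 1.86089 bits

Marginal of Y (column sums):
  P(Y=0) = 0.074 + 0.120 + 0.037 + 0.253 = 0.484
  P(Y=1) = 0.087 + 0.049 + 0.003 + 0.038 = 0.177
  P(Y=2) = 0.004 + 0.030 + 0.145 + 0.160 = 0.339
H(X|Y) = Σ_y P(y)·H(X|Y=y):
  Y=0: P(Y=0) = 0.484, P(X|Y=0) = (37/242, 30/121, 37/484, 23/44) → H(X|Y=0) = 1.685860
  Y=1: P(Y=1) = 0.177, P(X|Y=1) = (29/59, 49/177, 1/59, 38/177) → H(X|Y=1) = 1.592843
  Y=2: P(Y=2) = 0.339, P(X|Y=2) = (4/339, 10/113, 145/339, 160/339) → H(X|Y=2) = 1.420475
H(X|Y) = 0.484·1.685860 + 0.177·1.592843 + 0.339·1.420475 = 1.57943 bits

I(X;Y) = H(X) - H(X|Y) = 1.86089 - 1.57943 = 0.2815 bits

Cross-check via I(X;Y) = H(X) + H(Y) - H(X,Y): computing H(Y) from the column sums and H(X,Y) from the 12 cells in the same way gives H(Y) = 1.47795 bits and H(X,Y) = 3.05738 bits, so
I(X;Y) = 1.86089 + 1.47795 - 3.05738 = 0.2815 bits ✓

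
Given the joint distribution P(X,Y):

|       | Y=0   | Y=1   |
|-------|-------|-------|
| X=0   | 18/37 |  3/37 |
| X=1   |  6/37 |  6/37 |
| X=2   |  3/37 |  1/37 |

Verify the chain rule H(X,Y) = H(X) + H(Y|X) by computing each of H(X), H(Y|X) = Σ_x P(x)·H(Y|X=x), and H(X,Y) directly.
H(X) = 1.3376 bits, H(Y|X) = 0.7478 bits, H(X,Y) = 2.0855 bits

Marginal of X (row sums):
  P(X=0) = 18/37 + 3/37 = 21/37
  P(X=1) = 6/37 + 6/37 = 12/37
  P(X=2) = 3/37 + 1/37 = 4/37
H(X) = -[(21/37)·log₂(21/37) + (12/37)·log₂(12/37) + (4/37)·log₂(4/37)]
  = 0.46378 + 0.52686 + 0.34697 = 1.3376 bits

H(Y|X) = Σ_x P(x)·H(Y|X=x):
  X=0: P(X=0) = 21/37, P(Y|X=0) = (6/7, 1/7) → H(Y|X=0) = 0.59167
  X=1: P(X=1) = 12/37, P(Y|X=1) = (1/2, 1/2) → H(Y|X=1) = 1.00000
  X=2: P(X=2) = 4/37, P(Y|X=2) = (3/4, 1/4) → H(Y|X=2) = 0.81128
H(Y|X) = (21/37)·0.59167 + (12/37)·1.00000 + (4/37)·0.81128 = 0.7478 bits

H(X,Y) = -Σ_{x,y} P(x,y) log₂ P(x,y). Per-cell terms -P(x,y)·log₂P(x,y):
  X=0: 0.50572, 0.29388
  X=1: 0.42559, 0.42559
  X=2: 0.29388, 0.14080
Sum of the 6 terms: H(X,Y) = 2.0855 bits

Chain rule check:
  H(X) + H(Y|X) = 1.3376 + 0.7478 = 2.0854 bits
  H(X,Y) = 2.0855 bits
✓ Chain rule verified (Δ = 0.0001 is 4-dp rounding noise: each of the three values was rounded independently).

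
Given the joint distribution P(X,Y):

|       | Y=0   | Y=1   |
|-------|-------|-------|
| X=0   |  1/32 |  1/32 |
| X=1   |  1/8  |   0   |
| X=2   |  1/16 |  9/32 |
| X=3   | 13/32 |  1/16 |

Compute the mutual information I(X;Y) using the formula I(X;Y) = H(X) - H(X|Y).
0.3912 bits

I(X;Y) = H(X) - H(X|Y)

Marginal of X (row sums):
  P(X=0) = 1/32 + 1/32 = 1/16
  P(X=1) = 1/8 + 0 = 1/8
  P(X=2) = 1/16 + 9/32 = 11/32
  P(X=3) = 13/32 + 1/16 = 15/32
H(X) = -[(1/16)·log₂(1/16) + (1/8)·log₂(1/8) + (11/32)·log₂(11/32) + (15/32)·log₂(15/32)]
  = 0.250000 + 0.375000 + 0.529570 + 0.512395 = 1.666965 bits

Marginal of Y (column sums):
  P(Y=0) = 1/32 + 1/8 + 1/16 + 13/32 = 5/8
  P(Y=1) = 1/32 + 0 + 9/32 + 1/16 = 3/8
H(X|Y) = Σ_y P(y)·H(X|Y=y):
  Y=0: P(Y=0) = 5/8, P(X|Y=0) = (1/20, 1/5, 1/10, 13/20) → H(X|Y=0) = 1.416642
  Y=1: P(Y=1) = 3/8, P(X|Y=1) = (1/12, 0, 3/4, 1/6) → H(X|Y=1) = 1.040852
H(X|Y) = (5/8)·1.416642 + (3/8)·1.040852 = 1.275721 bits

I(X;Y) = H(X) - H(X|Y) = 1.666965 - 1.275721 = 0.3912 bits

Cross-check via I(X;Y) = H(X) + H(Y) - H(X,Y): computing H(Y) from the column sums and H(X,Y) from the 8 cells in the same way gives H(Y) = 0.954434 bits and H(X,Y) = 2.230155 bits, so
I(X;Y) = 1.666965 + 0.954434 - 2.230155 = 0.3912 bits ✓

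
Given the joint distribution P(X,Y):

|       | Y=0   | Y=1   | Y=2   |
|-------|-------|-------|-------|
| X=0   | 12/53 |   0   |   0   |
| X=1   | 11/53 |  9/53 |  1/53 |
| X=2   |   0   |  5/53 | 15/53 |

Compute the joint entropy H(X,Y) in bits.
2.3352 bits

H(X,Y) = -Σ_{x,y} P(x,y) log₂ P(x,y). Per-cell terms -P(x,y)·log₂P(x,y):
  X=0: 0.4852, 0.0000, 0.0000
  X=1: 0.4708, 0.4344, 0.1081
  X=2: 0.0000, 0.3213, 0.5154
  (cells with P = 0 contribute 0)
Sum of the 9 terms: H(X,Y) = 2.3352 bits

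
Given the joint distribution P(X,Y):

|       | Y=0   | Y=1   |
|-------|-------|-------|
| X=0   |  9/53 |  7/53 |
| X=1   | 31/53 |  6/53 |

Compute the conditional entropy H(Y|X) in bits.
0.7449 bits

H(Y|X) = H(X,Y) - H(X)

H(X,Y) = -Σ_{x,y} P(x,y) log₂ P(x,y). Per-cell terms -P(x,y)·log₂P(x,y):
  X=0: 0.43438, 0.38574
  X=1: 0.45256, 0.35581
Sum of the 4 terms: H(X,Y) = 1.6285 bits

Marginal of X (row sums):
  P(X=0) = 9/53 + 7/53 = 16/53
  P(X=1) = 31/53 + 6/53 = 37/53
H(X) = -[(16/53)·log₂(16/53) + (37/53)·log₂(37/53)]
  = 0.52164 + 0.36195 = 0.8836 bits

H(Y|X) = H(X,Y) - H(X) = 1.6285 - 0.8836 = 0.7449 bits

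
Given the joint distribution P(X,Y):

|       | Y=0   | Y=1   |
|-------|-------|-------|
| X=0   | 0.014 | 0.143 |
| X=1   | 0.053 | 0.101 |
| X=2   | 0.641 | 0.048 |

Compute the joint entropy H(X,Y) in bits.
1.6677 bits

H(X,Y) = -Σ_{x,y} P(x,y) log₂ P(x,y). Per-cell terms -P(x,y)·log₂P(x,y):
  X=0: 0.0862, 0.4012
  X=1: 0.2246, 0.3341
  X=2: 0.4113, 0.2103
Sum of the 6 terms: H(X,Y) = 1.6677 bits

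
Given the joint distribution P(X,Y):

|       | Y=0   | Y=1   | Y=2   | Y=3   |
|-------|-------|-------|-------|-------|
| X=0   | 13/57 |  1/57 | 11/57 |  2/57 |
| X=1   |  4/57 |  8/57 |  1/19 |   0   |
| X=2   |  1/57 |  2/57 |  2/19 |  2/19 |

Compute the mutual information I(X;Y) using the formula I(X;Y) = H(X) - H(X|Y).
0.3731 bits

I(X;Y) = H(X) - H(X|Y)

Marginal of X (row sums):
  P(X=0) = 13/57 + 1/57 + 11/57 + 2/57 = 9/19
  P(X=1) = 4/57 + 8/57 + 1/19 + 0 = 5/19
  P(X=2) = 1/57 + 2/57 + 2/19 + 2/19 = 5/19
H(X) = -[(9/19)·log₂(9/19) + (5/19)·log₂(5/19) + (5/19)·log₂(5/19)]
  = 0.51063 + 0.50684 + 0.50684 = 1.5243 bits

Marginal of Y (column sums):
  P(Y=0) = 13/57 + 4/57 + 1/57 = 6/19
  P(Y=1) = 1/57 + 8/57 + 2/57 = 11/57
  P(Y=2) = 11/57 + 1/19 + 2/19 = 20/57
  P(Y=3) = 2/57 + 0 + 2/19 = 8/57
H(X|Y) = Σ_y P(y)·H(X|Y=y):
  Y=0: P(Y=0) = 6/19, P(X|Y=0) = (13/18, 2/9, 1/18) → H(X|Y=0) = 1.05294
  Y=1: P(Y=1) = 11/57, P(X|Y=1) = (1/11, 8/11, 2/11) → H(X|Y=1) = 1.09580
  Y=2: P(Y=2) = 20/57, P(X|Y=2) = (11/20, 3/20, 3/10) → H(X|Y=2) = 1.40601
  Y=3: P(Y=3) = 8/57, P(X|Y=3) = (1/4, 0, 3/4) → H(X|Y=3) = 0.81128
H(X|Y) = (6/19)·1.05294 + (11/57)·1.09580 + (20/57)·1.40601 + (8/57)·0.81128 = 1.1512 bits

I(X;Y) = H(X) - H(X|Y) = 1.5243 - 1.1512 = 0.3731 bits

Cross-check via I(X;Y) = H(X) + H(Y) - H(X,Y): computing H(Y) from the column sums and H(X,Y) from the 12 cells in the same way gives H(Y) = 1.9109 bits and H(X,Y) = 3.0621 bits, so
I(X;Y) = 1.5243 + 1.9109 - 3.0621 = 0.3731 bits ✓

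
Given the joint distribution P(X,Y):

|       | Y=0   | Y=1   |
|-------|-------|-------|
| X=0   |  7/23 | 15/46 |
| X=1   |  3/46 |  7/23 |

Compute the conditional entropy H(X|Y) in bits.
0.8784 bits

H(X|Y) = H(X,Y) - H(Y)

H(X,Y) = -Σ_{x,y} P(x,y) log₂ P(x,y). Per-cell terms -P(x,y)·log₂P(x,y):
  X=0: 0.5223, 0.5272
  X=1: 0.2569, 0.5223
Sum of the 4 terms: H(X,Y) = 1.8287 bits

Marginal of Y (column sums):
  P(Y=0) = 7/23 + 3/46 = 17/46
  P(Y=1) = 15/46 + 7/23 = 29/46
H(Y) = -[(17/46)·log₂(17/46) + (29/46)·log₂(29/46)]
  = 0.5307 + 0.4196 = 0.9503 bits

H(X|Y) = H(X,Y) - H(Y) = 1.8287 - 0.9503 = 0.8784 bits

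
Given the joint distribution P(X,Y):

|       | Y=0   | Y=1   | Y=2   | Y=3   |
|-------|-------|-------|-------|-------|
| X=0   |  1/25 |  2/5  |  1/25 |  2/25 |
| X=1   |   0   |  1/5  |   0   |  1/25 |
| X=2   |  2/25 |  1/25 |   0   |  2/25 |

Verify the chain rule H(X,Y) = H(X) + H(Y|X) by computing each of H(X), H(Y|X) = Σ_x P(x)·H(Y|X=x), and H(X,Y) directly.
H(X) = 1.4270 bits, H(Y|X) = 1.1837 bits, H(X,Y) = 2.6107 bits

Marginal of X (row sums):
  P(X=0) = 1/25 + 2/5 + 1/25 + 2/25 = 14/25
  P(X=1) = 0 + 1/5 + 0 + 1/25 = 6/25
  P(X=2) = 2/25 + 1/25 + 0 + 2/25 = 1/5
H(X) = -[(14/25)·log₂(14/25) + (6/25)·log₂(6/25) + (1/5)·log₂(1/5)]
  = 0.46844 + 0.49413 + 0.46439 = 1.4270 bits

H(Y|X) = Σ_x P(x)·H(Y|X=x):
  X=0: P(X=0) = 14/25, P(Y|X=0) = (1/14, 5/7, 1/14, 1/7) → H(Y|X=0) = 1.29169
  X=1: P(X=1) = 6/25, P(Y|X=1) = (0, 5/6, 0, 1/6) → H(Y|X=1) = 0.65002
  X=2: P(X=2) = 1/5, P(Y|X=2) = (2/5, 1/5, 0, 2/5) → H(Y|X=2) = 1.52193
H(Y|X) = (14/25)·1.29169 + (6/25)·0.65002 + (1/5)·1.52193 = 1.1837 bits

H(X,Y) = -Σ_{x,y} P(x,y) log₂ P(x,y). Per-cell terms -P(x,y)·log₂P(x,y):
  X=0: 0.18575, 0.52877, 0.18575, 0.29151
  X=1: 0.00000, 0.46439, 0.00000, 0.18575
  X=2: 0.29151, 0.18575, 0.00000, 0.29151
  (cells with P = 0 contribute 0)
Sum of the 12 terms: H(X,Y) = 2.6107 bits

Chain rule check:
  H(X) + H(Y|X) = 1.4270 + 1.1837 = 2.6107 bits
  H(X,Y) = 2.6107 bits
✓ Chain rule verified.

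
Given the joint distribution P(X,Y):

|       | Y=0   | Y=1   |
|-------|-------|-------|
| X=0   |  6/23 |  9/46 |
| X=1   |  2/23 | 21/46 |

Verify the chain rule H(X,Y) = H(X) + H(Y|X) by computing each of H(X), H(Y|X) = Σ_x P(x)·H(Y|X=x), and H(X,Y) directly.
H(X) = 0.9945 bits, H(Y|X) = 0.7945 bits, H(X,Y) = 1.7891 bits

Marginal of X (row sums):
  P(X=0) = 6/23 + 9/46 = 21/46
  P(X=1) = 2/23 + 21/46 = 25/46
H(X) = -[(21/46)·log₂(21/46) + (25/46)·log₂(25/46)]
  = 0.516438 + 0.478101 = 0.9945 bits

H(Y|X) = Σ_x P(x)·H(Y|X=x):
  X=0: P(X=0) = 21/46, P(Y|X=0) = (4/7, 3/7) → H(Y|X=0) = 0.985228
  X=1: P(X=1) = 25/46, P(Y|X=1) = (4/25, 21/25) → H(Y|X=1) = 0.634310
H(Y|X) = (21/46)·0.985228 + (25/46)·0.634310 = 0.7945 bits

H(X,Y) = -Σ_{x,y} P(x,y) log₂ P(x,y). Per-cell terms -P(x,y)·log₂P(x,y):
  X=0: 0.505722, 0.460494
  X=1: 0.306397, 0.516438
Sum of the 4 terms: H(X,Y) = 1.7891 bits

Chain rule check:
  H(X) + H(Y|X) = 0.9945 + 0.7945 = 1.7890 bits
  H(X,Y) = 1.7891 bits
✓ Chain rule verified (Δ = 0.0001 is 4-dp rounding noise: each of the three values was rounded independently).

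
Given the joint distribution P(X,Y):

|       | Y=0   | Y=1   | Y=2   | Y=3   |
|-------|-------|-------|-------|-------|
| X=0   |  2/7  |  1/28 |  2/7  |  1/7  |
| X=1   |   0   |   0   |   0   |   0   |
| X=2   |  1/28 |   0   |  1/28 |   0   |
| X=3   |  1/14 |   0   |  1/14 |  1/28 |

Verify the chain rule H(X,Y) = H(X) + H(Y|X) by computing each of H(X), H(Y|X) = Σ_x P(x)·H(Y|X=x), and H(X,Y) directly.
H(X) = 1.0271 bits, H(Y|X) = 1.6374 bits, H(X,Y) = 2.6645 bits

Marginal of X (row sums):
  P(X=0) = 2/7 + 1/28 + 2/7 + 1/7 = 3/4
  P(X=1) = 0 + 0 + 0 + 0 = 0
  P(X=2) = 1/28 + 0 + 1/28 + 0 = 1/14
  P(X=3) = 1/14 + 0 + 1/14 + 1/28 = 5/28
H(X) = -[(3/4)·log₂(3/4) + (1/14)·log₂(1/14) + (5/28)·log₂(5/28)]   (outcomes with P = 0 contribute 0)
  = 0.31128 + 0.27195 + 0.44383 = 1.0271 bits

H(Y|X) = Σ_x P(x)·H(Y|X=x):
  X=0: P(X=0) = 3/4, P(Y|X=0) = (8/21, 1/21, 8/21, 4/21) → H(Y|X=0) = 1.72565
  X=1: P(X=1) = 0 → contributes 0
  X=2: P(X=2) = 1/14, P(Y|X=2) = (1/2, 0, 1/2, 0) → H(Y|X=2) = 1.00000
  X=3: P(X=3) = 5/28, P(Y|X=3) = (2/5, 0, 2/5, 1/5) → H(Y|X=3) = 1.52193
H(Y|X) = (3/4)·1.72565 + (1/14)·1.00000 + (5/28)·1.52193 = 1.6374 bits

H(X,Y) = -Σ_{x,y} P(x,y) log₂ P(x,y). Per-cell terms -P(x,y)·log₂P(x,y):
  X=0: 0.51639, 0.17169, 0.51639, 0.40105
  X=1: 0.00000, 0.00000, 0.00000, 0.00000
  X=2: 0.17169, 0.00000, 0.17169, 0.00000
  X=3: 0.27195, 0.00000, 0.27195, 0.17169
  (cells with P = 0 contribute 0)
Sum of the 16 terms: H(X,Y) = 2.6645 bits

Chain rule check:
  H(X) + H(Y|X) = 1.0271 + 1.6374 = 2.6645 bits
  H(X,Y) = 2.6645 bits
✓ Chain rule verified.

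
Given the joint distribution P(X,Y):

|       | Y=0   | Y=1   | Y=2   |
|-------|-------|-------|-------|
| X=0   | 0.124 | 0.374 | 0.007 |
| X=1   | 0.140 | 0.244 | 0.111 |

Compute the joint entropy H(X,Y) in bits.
2.1999 bits

H(X,Y) = -Σ_{x,y} P(x,y) log₂ P(x,y). Per-cell terms -P(x,y)·log₂P(x,y):
  X=0: 0.3734, 0.5307, 0.0501
  X=1: 0.3971, 0.4966, 0.3520
Sum of the 6 terms: H(X,Y) = 2.1999 bits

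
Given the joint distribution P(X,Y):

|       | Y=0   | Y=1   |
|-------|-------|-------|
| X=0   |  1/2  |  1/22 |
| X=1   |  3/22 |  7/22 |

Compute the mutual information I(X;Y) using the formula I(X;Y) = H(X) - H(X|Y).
0.3194 bits

I(X;Y) = H(X) - H(X|Y)

Marginal of X (row sums):
  P(X=0) = 1/2 + 1/22 = 6/11
  P(X=1) = 3/22 + 7/22 = 5/11
H(X) = -[(6/11)·log₂(6/11) + (5/11)·log₂(5/11)]
  = 0.476983 + 0.517047 = 0.994030 bits

Marginal of Y (column sums):
  P(Y=0) = 1/2 + 3/22 = 7/11
  P(Y=1) = 1/22 + 7/22 = 4/11
H(X|Y) = Σ_y P(y)·H(X|Y=y):
  Y=0: P(Y=0) = 7/11, P(X|Y=0) = (11/14, 3/14) → H(X|Y=0) = 0.749595
  Y=1: P(Y=1) = 4/11, P(X|Y=1) = (1/8, 7/8) → H(X|Y=1) = 0.543564
H(X|Y) = (7/11)·0.749595 + (4/11)·0.543564 = 0.674675 bits

I(X;Y) = H(X) - H(X|Y) = 0.994030 - 0.674675 = 0.3194 bits

Cross-check via I(X;Y) = H(X) + H(Y) - H(X,Y): computing H(Y) from the column sums and H(X,Y) from the 4 cells in the same way gives H(Y) = 0.945660 bits and H(X,Y) = 1.620335 bits, so
I(X;Y) = 0.994030 + 0.945660 - 1.620335 = 0.3194 bits ✓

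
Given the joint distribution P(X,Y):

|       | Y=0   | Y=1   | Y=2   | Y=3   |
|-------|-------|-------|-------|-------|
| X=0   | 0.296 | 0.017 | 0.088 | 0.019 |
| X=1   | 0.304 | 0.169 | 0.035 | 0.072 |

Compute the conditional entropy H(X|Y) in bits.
0.8552 bits

H(X|Y) = H(X,Y) - H(Y)

H(X,Y) = -Σ_{x,y} P(x,y) log₂ P(x,y). Per-cell terms -P(x,y)·log₂P(x,y):
  X=0: 0.51987, 0.09993, 0.30856, 0.10864
  X=1: 0.52223, 0.43347, 0.16928, 0.27330
Sum of the 8 terms: H(X,Y) = 2.4353 bits

Marginal of Y (column sums):
  P(Y=0) = 0.296 + 0.304 = 0.600
  P(Y=1) = 0.017 + 0.169 = 0.186
  P(Y=2) = 0.088 + 0.035 = 0.123
  P(Y=3) = 0.019 + 0.072 = 0.091
H(Y) = -[0.600·log₂(0.600) + 0.186·log₂(0.186) + 0.123·log₂(0.123) + 0.091·log₂(0.091)]
  = 0.44218 + 0.45135 + 0.37186 + 0.31468 = 1.5801 bits

H(X|Y) = H(X,Y) - H(Y) = 2.4353 - 1.5801 = 0.8552 bits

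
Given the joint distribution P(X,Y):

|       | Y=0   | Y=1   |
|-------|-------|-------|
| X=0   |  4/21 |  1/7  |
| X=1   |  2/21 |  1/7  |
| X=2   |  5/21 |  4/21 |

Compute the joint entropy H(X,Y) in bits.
2.5295 bits

H(X,Y) = -Σ_{x,y} P(x,y) log₂ P(x,y). Per-cell terms -P(x,y)·log₂P(x,y):
  X=0: 0.45568, 0.40105
  X=1: 0.32308, 0.40105
  X=2: 0.49295, 0.45568
Sum of the 6 terms: H(X,Y) = 2.5295 bits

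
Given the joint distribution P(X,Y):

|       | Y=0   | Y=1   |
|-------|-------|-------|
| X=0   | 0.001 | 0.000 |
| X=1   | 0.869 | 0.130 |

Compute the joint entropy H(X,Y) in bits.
0.5686 bits

H(X,Y) = -Σ_{x,y} P(x,y) log₂ P(x,y). Per-cell terms -P(x,y)·log₂P(x,y):
  X=0: 0.0100, 0.0000
  X=1: 0.1760, 0.3826
  (cells with P = 0 contribute 0)
Sum of the 4 terms: H(X,Y) = 0.5686 bits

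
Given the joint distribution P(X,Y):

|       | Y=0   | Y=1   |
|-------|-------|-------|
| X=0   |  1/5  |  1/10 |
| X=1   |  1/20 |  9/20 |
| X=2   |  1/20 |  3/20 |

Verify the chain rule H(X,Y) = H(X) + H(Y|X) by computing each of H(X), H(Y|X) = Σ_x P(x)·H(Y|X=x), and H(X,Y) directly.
H(X) = 1.4855 bits, H(Y|X) = 0.6722 bits, H(X,Y) = 2.1577 bits

Marginal of X (row sums):
  P(X=0) = 1/5 + 1/10 = 3/10
  P(X=1) = 1/20 + 9/20 = 1/2
  P(X=2) = 1/20 + 3/20 = 1/5
H(X) = -[(3/10)·log₂(3/10) + (1/2)·log₂(1/2) + (1/5)·log₂(1/5)]
  = 0.52109 + 0.50000 + 0.46439 = 1.4855 bits

H(Y|X) = Σ_x P(x)·H(Y|X=x):
  X=0: P(X=0) = 3/10, P(Y|X=0) = (2/3, 1/3) → H(Y|X=0) = 0.91830
  X=1: P(X=1) = 1/2, P(Y|X=1) = (1/10, 9/10) → H(Y|X=1) = 0.46900
  X=2: P(X=2) = 1/5, P(Y|X=2) = (1/4, 3/4) → H(Y|X=2) = 0.81128
H(Y|X) = (3/10)·0.91830 + (1/2)·0.46900 + (1/5)·0.81128 = 0.6722 bits

H(X,Y) = -Σ_{x,y} P(x,y) log₂ P(x,y). Per-cell terms -P(x,y)·log₂P(x,y):
  X=0: 0.46439, 0.33219
  X=1: 0.21610, 0.51840
  X=2: 0.21610, 0.41054
Sum of the 6 terms: H(X,Y) = 2.1577 bits

Chain rule check:
  H(X) + H(Y|X) = 1.4855 + 0.6722 = 2.1577 bits
  H(X,Y) = 2.1577 bits
✓ Chain rule verified.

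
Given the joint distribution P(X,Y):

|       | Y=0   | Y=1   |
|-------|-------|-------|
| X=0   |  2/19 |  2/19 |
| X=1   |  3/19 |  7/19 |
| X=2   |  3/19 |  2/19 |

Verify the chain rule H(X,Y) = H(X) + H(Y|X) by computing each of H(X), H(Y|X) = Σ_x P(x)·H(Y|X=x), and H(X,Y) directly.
H(X) = 1.4675 bits, H(Y|X) = 0.9299 bits, H(X,Y) = 2.3973 bits

Marginal of X (row sums):
  P(X=0) = 2/19 + 2/19 = 4/19
  P(X=1) = 3/19 + 7/19 = 10/19
  P(X=2) = 3/19 + 2/19 = 5/19
H(X) = -[(4/19)·log₂(4/19) + (10/19)·log₂(10/19) + (5/19)·log₂(5/19)]
  = 0.473248 + 0.487368 + 0.506842 = 1.4675 bits

H(Y|X) = Σ_x P(x)·H(Y|X=x):
  X=0: P(X=0) = 4/19, P(Y|X=0) = (1/2, 1/2) → H(Y|X=0) = 1.000000
  X=1: P(X=1) = 10/19, P(Y|X=1) = (3/10, 7/10) → H(Y|X=1) = 0.881291
  X=2: P(X=2) = 5/19, P(Y|X=2) = (3/5, 2/5) → H(Y|X=2) = 0.970951
H(Y|X) = (4/19)·1.000000 + (10/19)·0.881291 + (5/19)·0.970951 = 0.9299 bits

H(X,Y) = -Σ_{x,y} P(x,y) log₂ P(x,y). Per-cell terms -P(x,y)·log₂P(x,y):
  X=0: 0.341887, 0.341887
  X=1: 0.420468, 0.530737
  X=2: 0.420468, 0.341887
Sum of the 6 terms: H(X,Y) = 2.3973 bits

Chain rule check:
  H(X) + H(Y|X) = 1.4675 + 0.9299 = 2.3974 bits
  H(X,Y) = 2.3973 bits
✓ Chain rule verified (Δ = 0.0001 is 4-dp rounding noise: each of the three values was rounded independently).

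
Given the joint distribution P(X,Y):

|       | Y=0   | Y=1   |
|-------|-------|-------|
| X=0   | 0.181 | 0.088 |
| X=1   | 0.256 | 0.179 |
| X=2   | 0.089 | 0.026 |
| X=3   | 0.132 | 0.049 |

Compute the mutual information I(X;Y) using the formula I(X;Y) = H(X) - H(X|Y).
0.0151 bits

I(X;Y) = H(X) - H(X|Y)

Marginal of X (row sums):
  P(X=0) = 0.181 + 0.088 = 0.269
  P(X=1) = 0.256 + 0.179 = 0.435
  P(X=2) = 0.089 + 0.026 = 0.115
  P(X=3) = 0.132 + 0.049 = 0.181
H(X) = -[0.269·log₂(0.269) + 0.435·log₂(0.435) + 0.115·log₂(0.115) + 0.181·log₂(0.181)]
  = 0.5096 + 0.5224 + 0.3588 + 0.4463 = 1.8371 bits

Marginal of Y (column sums):
  P(Y=0) = 0.181 + 0.256 + 0.089 + 0.132 = 0.658
  P(Y=1) = 0.088 + 0.179 + 0.026 + 0.049 = 0.342
H(X|Y) = Σ_y P(y)·H(X|Y=y):
  Y=0: P(Y=0) = 0.658, P(X|Y=0) = (181/658, 128/329, 89/658, 66/329) → H(X|Y=0) = 1.8974
  Y=1: P(Y=1) = 0.342, P(X|Y=1) = (44/171, 179/342, 13/171, 49/342) → H(X|Y=1) = 1.6770
H(X|Y) = 0.658·1.8974 + 0.342·1.6770 = 1.8220 bits

I(X;Y) = H(X) - H(X|Y) = 1.8371 - 1.8220 = 0.0151 bits

Cross-check via I(X;Y) = H(X) + H(Y) - H(X,Y): computing H(Y) from the column sums and H(X,Y) from the 8 cells in the same way gives H(Y) = 0.9267 bits and H(X,Y) = 2.7487 bits, so
I(X;Y) = 1.8371 + 0.9267 - 2.7487 = 0.0151 bits ✓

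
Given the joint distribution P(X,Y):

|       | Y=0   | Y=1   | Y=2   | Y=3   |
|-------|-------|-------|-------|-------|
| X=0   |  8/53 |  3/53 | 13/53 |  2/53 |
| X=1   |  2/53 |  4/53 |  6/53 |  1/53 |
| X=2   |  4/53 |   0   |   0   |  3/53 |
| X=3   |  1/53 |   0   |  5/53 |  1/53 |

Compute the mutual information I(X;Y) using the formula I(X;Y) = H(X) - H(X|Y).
0.2783 bits

I(X;Y) = H(X) - H(X|Y)

Marginal of X (row sums):
  P(X=0) = 8/53 + 3/53 + 13/53 + 2/53 = 26/53
  P(X=1) = 2/53 + 4/53 + 6/53 + 1/53 = 13/53
  P(X=2) = 4/53 + 0 + 0 + 3/53 = 7/53
  P(X=3) = 1/53 + 0 + 5/53 + 1/53 = 7/53
H(X) = -[(26/53)·log₂(26/53) + (13/53)·log₂(13/53) + (7/53)·log₂(7/53) + (7/53)·log₂(7/53)]
  = 0.504047 + 0.497307 + 0.385735 + 0.385735 = 1.77282 bits

Marginal of Y (column sums):
  P(Y=0) = 8/53 + 2/53 + 4/53 + 1/53 = 15/53
  P(Y=1) = 3/53 + 4/53 + 0 + 0 = 7/53
  P(Y=2) = 13/53 + 6/53 + 0 + 5/53 = 24/53
  P(Y=3) = 2/53 + 1/53 + 3/53 + 1/53 = 7/53
H(X|Y) = Σ_y P(y)·H(X|Y=y):
  Y=0: P(Y=0) = 15/53, P(X|Y=0) = (8/15, 2/15, 4/15, 1/15) → H(X|Y=0) = 1.640224
  Y=1: P(Y=1) = 7/53, P(X|Y=1) = (3/7, 4/7, 0, 0) → H(X|Y=1) = 0.985228
  Y=2: P(Y=2) = 24/53, P(X|Y=2) = (13/24, 1/4, 0, 5/24) → H(X|Y=2) = 1.450582
  Y=3: P(Y=3) = 7/53, P(X|Y=3) = (2/7, 1/7, 3/7, 1/7) → H(X|Y=3) = 1.842371
H(X|Y) = (15/53)·1.640224 + (7/53)·0.985228 + (24/53)·1.450582 + (7/53)·1.842371 = 1.49454 bits

I(X;Y) = H(X) - H(X|Y) = 1.77282 - 1.49454 = 0.2783 bits

Cross-check via I(X;Y) = H(X) + H(Y) - H(X,Y): computing H(Y) from the column sums and H(X,Y) from the 16 cells in the same way gives H(Y) = 1.80442 bits and H(X,Y) = 3.29896 bits, so
I(X;Y) = 1.77282 + 1.80442 - 3.29896 = 0.2783 bits ✓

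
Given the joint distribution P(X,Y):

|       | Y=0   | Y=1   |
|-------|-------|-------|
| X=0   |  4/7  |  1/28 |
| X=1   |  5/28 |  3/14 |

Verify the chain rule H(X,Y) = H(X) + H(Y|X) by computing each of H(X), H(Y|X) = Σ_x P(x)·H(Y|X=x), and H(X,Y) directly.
H(X) = 0.9666 bits, H(Y|X) = 0.5865 bits, H(X,Y) = 1.5531 bits

Marginal of X (row sums):
  P(X=0) = 4/7 + 1/28 = 17/28
  P(X=1) = 5/28 + 3/14 = 11/28
H(X) = -[(17/28)·log₂(17/28) + (11/28)·log₂(11/28)]
  = 0.43708 + 0.52954 = 0.9666 bits

H(Y|X) = Σ_x P(x)·H(Y|X=x):
  X=0: P(X=0) = 17/28, P(Y|X=0) = (16/17, 1/17) → H(Y|X=0) = 0.32276
  X=1: P(X=1) = 11/28, P(Y|X=1) = (5/11, 6/11) → H(Y|X=1) = 0.99403
H(Y|X) = (17/28)·0.32276 + (11/28)·0.99403 = 0.5865 bits

H(X,Y) = -Σ_{x,y} P(x,y) log₂ P(x,y). Per-cell terms -P(x,y)·log₂P(x,y):
  X=0: 0.46135, 0.17169
  X=1: 0.44383, 0.47623
Sum of the 4 terms: H(X,Y) = 1.5531 bits

Chain rule check:
  H(X) + H(Y|X) = 0.9666 + 0.5865 = 1.5531 bits
  H(X,Y) = 1.5531 bits
✓ Chain rule verified.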